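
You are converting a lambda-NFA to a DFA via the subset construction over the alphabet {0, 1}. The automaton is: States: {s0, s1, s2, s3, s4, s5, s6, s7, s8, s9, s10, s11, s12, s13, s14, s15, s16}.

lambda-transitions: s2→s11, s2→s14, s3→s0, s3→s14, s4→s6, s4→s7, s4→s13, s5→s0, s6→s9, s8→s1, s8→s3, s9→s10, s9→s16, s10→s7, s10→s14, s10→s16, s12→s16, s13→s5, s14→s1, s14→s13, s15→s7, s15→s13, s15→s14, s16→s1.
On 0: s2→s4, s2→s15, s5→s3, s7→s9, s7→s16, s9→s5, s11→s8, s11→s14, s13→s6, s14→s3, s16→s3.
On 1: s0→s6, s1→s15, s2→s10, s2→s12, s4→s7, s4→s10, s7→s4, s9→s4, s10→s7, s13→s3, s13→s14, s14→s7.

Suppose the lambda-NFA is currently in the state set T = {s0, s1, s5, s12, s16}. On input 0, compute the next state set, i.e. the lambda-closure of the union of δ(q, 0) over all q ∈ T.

{s0, s1, s3, s5, s13, s14}

s5 on 0 → {s3}.
s16 on 0 → {s3}.
No 0-transition from s0, s1, s12.
Union after reading 0: {s3}.
Now take the lambda-closure:
From s3 via lambda: add s0, s14.
From s14 via lambda: add s1, s13.
From s13 via lambda: add s5.
No new states can be added; the closed set is {s0, s1, s3, s5, s13, s14}.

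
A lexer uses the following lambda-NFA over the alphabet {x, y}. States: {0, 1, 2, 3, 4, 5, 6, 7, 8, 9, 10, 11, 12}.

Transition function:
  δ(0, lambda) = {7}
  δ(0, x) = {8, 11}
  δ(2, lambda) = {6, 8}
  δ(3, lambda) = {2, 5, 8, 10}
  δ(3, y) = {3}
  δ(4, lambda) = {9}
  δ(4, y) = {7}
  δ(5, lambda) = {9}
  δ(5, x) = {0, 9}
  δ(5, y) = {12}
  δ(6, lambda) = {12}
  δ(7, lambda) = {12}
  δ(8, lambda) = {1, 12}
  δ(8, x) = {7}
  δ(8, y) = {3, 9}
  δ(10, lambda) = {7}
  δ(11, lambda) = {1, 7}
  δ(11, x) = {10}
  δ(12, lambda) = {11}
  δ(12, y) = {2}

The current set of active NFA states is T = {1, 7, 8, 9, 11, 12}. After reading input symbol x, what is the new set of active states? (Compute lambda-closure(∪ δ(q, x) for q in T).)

8 on x → {7}.
11 on x → {10}.
No x-transition from 1, 7, 9, 12.
Union after reading x: {7, 10}.
Now take the lambda-closure:
From 7 via lambda: add 12.
From 12 via lambda: add 11.
From 11 via lambda: add 1.
No new states can be added; the closed set is {1, 7, 10, 11, 12}.

{1, 7, 10, 11, 12}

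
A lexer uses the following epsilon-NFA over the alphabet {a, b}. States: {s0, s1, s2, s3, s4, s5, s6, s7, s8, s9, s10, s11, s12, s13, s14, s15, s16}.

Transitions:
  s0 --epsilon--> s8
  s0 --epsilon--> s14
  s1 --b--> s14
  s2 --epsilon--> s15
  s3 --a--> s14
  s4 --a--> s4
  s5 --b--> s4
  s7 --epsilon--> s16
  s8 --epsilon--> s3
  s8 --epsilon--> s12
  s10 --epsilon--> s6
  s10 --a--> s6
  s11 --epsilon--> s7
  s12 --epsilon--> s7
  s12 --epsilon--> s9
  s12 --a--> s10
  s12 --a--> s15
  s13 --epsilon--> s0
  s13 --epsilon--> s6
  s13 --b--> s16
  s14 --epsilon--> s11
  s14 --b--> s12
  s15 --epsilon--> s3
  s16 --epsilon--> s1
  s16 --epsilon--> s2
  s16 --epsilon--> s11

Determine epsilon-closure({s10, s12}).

Start with {s10, s12}.
From s10 via epsilon: add s6.
From s12 via epsilon: add s7, s9.
From s7 via epsilon: add s16.
From s16 via epsilon: add s1, s2, s11.
From s2 via epsilon: add s15.
From s15 via epsilon: add s3.
No new states can be added; the closed set is {s1, s2, s3, s6, s7, s9, s10, s11, s12, s15, s16}.

{s1, s2, s3, s6, s7, s9, s10, s11, s12, s15, s16}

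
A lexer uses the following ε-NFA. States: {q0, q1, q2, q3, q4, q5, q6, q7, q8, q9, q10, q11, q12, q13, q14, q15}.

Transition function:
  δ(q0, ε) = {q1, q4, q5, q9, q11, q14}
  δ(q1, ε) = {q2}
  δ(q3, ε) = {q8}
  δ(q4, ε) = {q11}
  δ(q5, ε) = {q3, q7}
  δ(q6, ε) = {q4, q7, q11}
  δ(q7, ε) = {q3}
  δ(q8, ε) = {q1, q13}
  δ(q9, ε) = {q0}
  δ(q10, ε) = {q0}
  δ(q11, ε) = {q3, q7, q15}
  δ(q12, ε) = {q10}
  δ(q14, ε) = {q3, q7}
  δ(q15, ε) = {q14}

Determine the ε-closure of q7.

{q1, q2, q3, q7, q8, q13}

Start with {q7}.
From q7 via ε: add q3.
From q3 via ε: add q8.
From q8 via ε: add q1, q13.
From q1 via ε: add q2.
No new states can be added; the closed set is {q1, q2, q3, q7, q8, q13}.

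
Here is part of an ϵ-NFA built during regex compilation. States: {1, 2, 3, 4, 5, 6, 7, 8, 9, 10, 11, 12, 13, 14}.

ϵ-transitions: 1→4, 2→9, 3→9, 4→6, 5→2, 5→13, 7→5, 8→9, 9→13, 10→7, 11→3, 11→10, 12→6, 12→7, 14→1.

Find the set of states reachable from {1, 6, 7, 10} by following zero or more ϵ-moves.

Start with {1, 6, 7, 10}.
From 1 via ϵ: add 4.
From 7 via ϵ: add 5.
From 5 via ϵ: add 2, 13.
From 2 via ϵ: add 9.
No new states can be added; the closed set is {1, 2, 4, 5, 6, 7, 9, 10, 13}.

{1, 2, 4, 5, 6, 7, 9, 10, 13}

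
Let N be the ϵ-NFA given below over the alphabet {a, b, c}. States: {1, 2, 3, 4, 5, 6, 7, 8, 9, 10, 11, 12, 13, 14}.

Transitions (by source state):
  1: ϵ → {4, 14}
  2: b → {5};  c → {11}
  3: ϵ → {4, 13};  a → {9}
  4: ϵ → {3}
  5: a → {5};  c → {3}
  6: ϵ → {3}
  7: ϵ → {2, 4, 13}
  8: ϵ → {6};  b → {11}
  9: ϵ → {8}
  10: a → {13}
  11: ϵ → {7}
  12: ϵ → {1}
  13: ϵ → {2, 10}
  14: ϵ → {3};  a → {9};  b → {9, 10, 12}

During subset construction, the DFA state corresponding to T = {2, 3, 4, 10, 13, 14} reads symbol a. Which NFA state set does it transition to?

3 on a → {9}.
10 on a → {13}.
14 on a → {9}.
No a-transition from 2, 4, 13.
Union after reading a: {9, 13}.
Now take the ϵ-closure:
From 9 via ϵ: add 8.
From 13 via ϵ: add 2, 10.
From 8 via ϵ: add 6.
From 6 via ϵ: add 3.
From 3 via ϵ: add 4.
No new states can be added; the closed set is {2, 3, 4, 6, 8, 9, 10, 13}.

{2, 3, 4, 6, 8, 9, 10, 13}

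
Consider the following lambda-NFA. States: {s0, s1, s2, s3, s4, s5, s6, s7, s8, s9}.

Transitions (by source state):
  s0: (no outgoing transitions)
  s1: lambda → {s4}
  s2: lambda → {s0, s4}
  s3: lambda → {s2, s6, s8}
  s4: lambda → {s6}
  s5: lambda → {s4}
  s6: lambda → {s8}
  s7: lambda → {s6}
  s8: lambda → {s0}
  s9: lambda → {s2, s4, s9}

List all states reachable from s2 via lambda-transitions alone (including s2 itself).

{s0, s2, s4, s6, s8}

Start with {s2}.
From s2 via lambda: add s0, s4.
From s4 via lambda: add s6.
From s6 via lambda: add s8.
No new states can be added; the closed set is {s0, s2, s4, s6, s8}.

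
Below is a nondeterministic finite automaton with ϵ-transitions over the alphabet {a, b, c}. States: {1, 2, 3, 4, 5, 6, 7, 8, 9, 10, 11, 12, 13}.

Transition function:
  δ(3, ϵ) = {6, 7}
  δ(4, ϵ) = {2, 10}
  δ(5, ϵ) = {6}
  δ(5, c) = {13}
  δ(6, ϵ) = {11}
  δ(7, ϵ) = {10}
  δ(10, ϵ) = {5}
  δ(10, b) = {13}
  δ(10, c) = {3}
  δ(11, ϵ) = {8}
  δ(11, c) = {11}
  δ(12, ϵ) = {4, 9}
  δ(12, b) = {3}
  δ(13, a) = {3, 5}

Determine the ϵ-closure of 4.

{2, 4, 5, 6, 8, 10, 11}

Start with {4}.
From 4 via ϵ: add 2, 10.
From 10 via ϵ: add 5.
From 5 via ϵ: add 6.
From 6 via ϵ: add 11.
From 11 via ϵ: add 8.
No new states can be added; the closed set is {2, 4, 5, 6, 8, 10, 11}.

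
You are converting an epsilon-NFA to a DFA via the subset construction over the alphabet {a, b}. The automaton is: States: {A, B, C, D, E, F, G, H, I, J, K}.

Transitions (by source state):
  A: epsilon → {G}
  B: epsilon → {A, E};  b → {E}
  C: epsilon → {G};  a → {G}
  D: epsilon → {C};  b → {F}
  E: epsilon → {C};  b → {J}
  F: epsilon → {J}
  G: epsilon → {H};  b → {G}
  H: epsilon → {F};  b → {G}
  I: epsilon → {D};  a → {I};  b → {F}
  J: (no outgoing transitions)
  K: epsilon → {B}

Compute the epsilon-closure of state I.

{C, D, F, G, H, I, J}

Start with {I}.
From I via epsilon: add D.
From D via epsilon: add C.
From C via epsilon: add G.
From G via epsilon: add H.
From H via epsilon: add F.
From F via epsilon: add J.
No new states can be added; the closed set is {C, D, F, G, H, I, J}.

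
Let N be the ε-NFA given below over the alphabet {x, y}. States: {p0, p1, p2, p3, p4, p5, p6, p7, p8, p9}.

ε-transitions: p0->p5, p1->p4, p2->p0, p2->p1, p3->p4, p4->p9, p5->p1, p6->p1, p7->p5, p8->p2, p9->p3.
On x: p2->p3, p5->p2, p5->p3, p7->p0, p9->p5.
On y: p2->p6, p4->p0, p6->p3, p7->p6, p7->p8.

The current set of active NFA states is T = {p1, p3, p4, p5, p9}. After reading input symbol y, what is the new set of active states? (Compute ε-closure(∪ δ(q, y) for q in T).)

p4 on y → {p0}.
No y-transition from p1, p3, p5, p9.
Union after reading y: {p0}.
Now take the ε-closure:
From p0 via ε: add p5.
From p5 via ε: add p1.
From p1 via ε: add p4.
From p4 via ε: add p9.
From p9 via ε: add p3.
No new states can be added; the closed set is {p0, p1, p3, p4, p5, p9}.

{p0, p1, p3, p4, p5, p9}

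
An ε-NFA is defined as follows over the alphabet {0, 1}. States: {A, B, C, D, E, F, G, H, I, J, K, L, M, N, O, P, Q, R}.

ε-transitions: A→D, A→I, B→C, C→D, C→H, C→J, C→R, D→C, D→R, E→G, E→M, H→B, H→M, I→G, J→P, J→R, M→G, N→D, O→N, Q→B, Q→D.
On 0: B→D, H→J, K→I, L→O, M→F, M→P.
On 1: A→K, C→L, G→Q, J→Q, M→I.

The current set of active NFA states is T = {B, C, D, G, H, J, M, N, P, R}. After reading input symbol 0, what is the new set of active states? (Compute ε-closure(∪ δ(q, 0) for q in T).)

B on 0 → {D}.
H on 0 → {J}.
M on 0 → {F, P}.
No 0-transition from C, D, G, J, N, P, R.
Union after reading 0: {D, F, J, P}.
Now take the ε-closure:
From D via ε: add C, R.
From C via ε: add H.
From H via ε: add B, M.
From M via ε: add G.
No new states can be added; the closed set is {B, C, D, F, G, H, J, M, P, R}.

{B, C, D, F, G, H, J, M, P, R}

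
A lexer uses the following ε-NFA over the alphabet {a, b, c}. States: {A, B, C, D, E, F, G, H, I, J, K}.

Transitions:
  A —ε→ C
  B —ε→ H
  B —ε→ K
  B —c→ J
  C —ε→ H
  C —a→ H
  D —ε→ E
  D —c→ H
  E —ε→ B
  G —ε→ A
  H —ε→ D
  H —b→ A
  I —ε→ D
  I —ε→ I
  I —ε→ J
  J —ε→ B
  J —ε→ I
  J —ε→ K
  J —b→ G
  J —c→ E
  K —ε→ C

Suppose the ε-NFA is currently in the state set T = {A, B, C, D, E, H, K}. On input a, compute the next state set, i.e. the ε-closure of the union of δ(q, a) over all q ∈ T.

{B, C, D, E, H, K}

C on a → {H}.
No a-transition from A, B, D, E, H, K.
Union after reading a: {H}.
Now take the ε-closure:
From H via ε: add D.
From D via ε: add E.
From E via ε: add B.
From B via ε: add K.
From K via ε: add C.
No new states can be added; the closed set is {B, C, D, E, H, K}.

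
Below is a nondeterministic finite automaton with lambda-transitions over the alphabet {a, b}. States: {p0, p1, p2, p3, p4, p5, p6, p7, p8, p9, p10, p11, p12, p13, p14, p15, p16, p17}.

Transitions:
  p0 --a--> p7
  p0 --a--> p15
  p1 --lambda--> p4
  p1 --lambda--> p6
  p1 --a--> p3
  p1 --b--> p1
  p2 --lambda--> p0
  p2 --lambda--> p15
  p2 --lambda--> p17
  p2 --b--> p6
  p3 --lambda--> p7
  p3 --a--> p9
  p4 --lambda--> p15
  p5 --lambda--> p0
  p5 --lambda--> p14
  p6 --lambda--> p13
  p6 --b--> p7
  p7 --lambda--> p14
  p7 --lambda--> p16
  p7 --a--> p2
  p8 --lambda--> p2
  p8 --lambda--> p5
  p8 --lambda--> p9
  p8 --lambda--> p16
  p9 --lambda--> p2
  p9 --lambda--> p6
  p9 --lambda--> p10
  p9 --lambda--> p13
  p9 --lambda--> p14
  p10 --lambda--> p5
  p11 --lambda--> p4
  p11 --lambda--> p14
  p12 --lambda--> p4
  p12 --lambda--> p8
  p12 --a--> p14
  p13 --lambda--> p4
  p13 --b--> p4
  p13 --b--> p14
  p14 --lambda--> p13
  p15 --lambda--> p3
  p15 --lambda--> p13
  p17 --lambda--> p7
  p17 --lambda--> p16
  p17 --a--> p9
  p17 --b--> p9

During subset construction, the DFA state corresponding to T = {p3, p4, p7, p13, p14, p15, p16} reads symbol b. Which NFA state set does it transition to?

{p3, p4, p7, p13, p14, p15, p16}

p13 on b → {p4, p14}.
No b-transition from p3, p4, p7, p14, p15, p16.
Union after reading b: {p4, p14}.
Now take the lambda-closure:
From p4 via lambda: add p15.
From p14 via lambda: add p13.
From p15 via lambda: add p3.
From p3 via lambda: add p7.
From p7 via lambda: add p16.
No new states can be added; the closed set is {p3, p4, p7, p13, p14, p15, p16}.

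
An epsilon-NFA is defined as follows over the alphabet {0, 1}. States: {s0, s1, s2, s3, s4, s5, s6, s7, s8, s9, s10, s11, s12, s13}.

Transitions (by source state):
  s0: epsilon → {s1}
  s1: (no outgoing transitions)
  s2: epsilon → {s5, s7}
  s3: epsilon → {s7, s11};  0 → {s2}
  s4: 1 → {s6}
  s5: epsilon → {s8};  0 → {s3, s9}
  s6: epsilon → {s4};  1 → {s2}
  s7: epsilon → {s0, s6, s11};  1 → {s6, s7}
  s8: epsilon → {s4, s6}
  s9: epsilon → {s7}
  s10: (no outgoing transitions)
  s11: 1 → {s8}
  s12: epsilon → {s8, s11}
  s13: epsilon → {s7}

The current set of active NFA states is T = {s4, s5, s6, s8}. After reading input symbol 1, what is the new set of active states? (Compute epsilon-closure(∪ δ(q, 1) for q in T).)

{s0, s1, s2, s4, s5, s6, s7, s8, s11}

s4 on 1 → {s6}.
s6 on 1 → {s2}.
No 1-transition from s5, s8.
Union after reading 1: {s2, s6}.
Now take the epsilon-closure:
From s2 via epsilon: add s5, s7.
From s6 via epsilon: add s4.
From s5 via epsilon: add s8.
From s7 via epsilon: add s0, s11.
From s0 via epsilon: add s1.
No new states can be added; the closed set is {s0, s1, s2, s4, s5, s6, s7, s8, s11}.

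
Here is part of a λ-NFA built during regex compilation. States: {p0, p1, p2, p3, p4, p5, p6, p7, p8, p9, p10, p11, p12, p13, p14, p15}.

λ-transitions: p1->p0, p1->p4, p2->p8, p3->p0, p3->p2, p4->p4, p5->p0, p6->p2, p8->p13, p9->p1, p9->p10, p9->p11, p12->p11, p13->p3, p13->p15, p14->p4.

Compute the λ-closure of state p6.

{p0, p2, p3, p6, p8, p13, p15}

Start with {p6}.
From p6 via λ: add p2.
From p2 via λ: add p8.
From p8 via λ: add p13.
From p13 via λ: add p3, p15.
From p3 via λ: add p0.
No new states can be added; the closed set is {p0, p2, p3, p6, p8, p13, p15}.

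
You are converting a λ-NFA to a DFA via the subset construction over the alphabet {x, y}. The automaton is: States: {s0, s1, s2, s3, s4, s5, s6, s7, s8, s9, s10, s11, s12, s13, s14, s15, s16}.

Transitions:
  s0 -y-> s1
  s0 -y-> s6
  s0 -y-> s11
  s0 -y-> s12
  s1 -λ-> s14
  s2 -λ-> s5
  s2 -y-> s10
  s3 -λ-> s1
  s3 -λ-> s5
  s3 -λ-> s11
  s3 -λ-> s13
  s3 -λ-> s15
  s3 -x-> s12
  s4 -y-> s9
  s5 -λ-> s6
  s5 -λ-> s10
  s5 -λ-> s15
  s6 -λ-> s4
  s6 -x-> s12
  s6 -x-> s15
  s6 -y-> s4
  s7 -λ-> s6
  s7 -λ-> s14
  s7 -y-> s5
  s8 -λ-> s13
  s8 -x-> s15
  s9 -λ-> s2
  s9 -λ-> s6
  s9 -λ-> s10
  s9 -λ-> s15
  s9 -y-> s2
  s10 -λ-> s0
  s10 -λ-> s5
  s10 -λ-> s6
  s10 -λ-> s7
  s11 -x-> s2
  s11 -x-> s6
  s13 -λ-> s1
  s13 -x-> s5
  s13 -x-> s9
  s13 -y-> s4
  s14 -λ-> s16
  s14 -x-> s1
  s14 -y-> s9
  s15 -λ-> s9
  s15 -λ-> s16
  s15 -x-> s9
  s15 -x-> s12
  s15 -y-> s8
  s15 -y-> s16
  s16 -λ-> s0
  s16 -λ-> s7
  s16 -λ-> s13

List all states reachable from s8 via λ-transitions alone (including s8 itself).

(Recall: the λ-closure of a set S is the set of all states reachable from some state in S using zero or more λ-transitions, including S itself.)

{s0, s1, s4, s6, s7, s8, s13, s14, s16}

Start with {s8}.
From s8 via λ: add s13.
From s13 via λ: add s1.
From s1 via λ: add s14.
From s14 via λ: add s16.
From s16 via λ: add s0, s7.
From s7 via λ: add s6.
From s6 via λ: add s4.
No new states can be added; the closed set is {s0, s1, s4, s6, s7, s8, s13, s14, s16}.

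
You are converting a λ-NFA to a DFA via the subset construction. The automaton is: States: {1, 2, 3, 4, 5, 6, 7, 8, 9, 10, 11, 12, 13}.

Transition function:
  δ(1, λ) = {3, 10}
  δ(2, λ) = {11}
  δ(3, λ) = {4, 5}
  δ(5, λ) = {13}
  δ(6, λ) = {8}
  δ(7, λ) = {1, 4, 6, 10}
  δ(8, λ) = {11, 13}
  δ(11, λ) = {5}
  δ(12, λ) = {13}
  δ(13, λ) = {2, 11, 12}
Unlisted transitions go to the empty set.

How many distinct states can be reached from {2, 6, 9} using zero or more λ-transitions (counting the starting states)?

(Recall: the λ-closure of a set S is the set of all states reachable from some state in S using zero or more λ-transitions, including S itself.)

Start with {2, 6, 9}.
From 2 via λ: add 11.
From 6 via λ: add 8.
From 8 via λ: add 13.
From 11 via λ: add 5.
From 13 via λ: add 12.
λ-closure = {2, 5, 6, 8, 9, 11, 12, 13}, which has 8 states.

8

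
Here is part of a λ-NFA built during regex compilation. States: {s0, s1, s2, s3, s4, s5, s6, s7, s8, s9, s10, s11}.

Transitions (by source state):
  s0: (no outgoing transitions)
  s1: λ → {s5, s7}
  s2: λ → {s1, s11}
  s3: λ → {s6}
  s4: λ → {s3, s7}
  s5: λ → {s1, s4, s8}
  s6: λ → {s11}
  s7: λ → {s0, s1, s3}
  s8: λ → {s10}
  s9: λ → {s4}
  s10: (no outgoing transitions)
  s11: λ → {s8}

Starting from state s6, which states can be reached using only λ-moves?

{s6, s8, s10, s11}

Start with {s6}.
From s6 via λ: add s11.
From s11 via λ: add s8.
From s8 via λ: add s10.
No new states can be added; the closed set is {s6, s8, s10, s11}.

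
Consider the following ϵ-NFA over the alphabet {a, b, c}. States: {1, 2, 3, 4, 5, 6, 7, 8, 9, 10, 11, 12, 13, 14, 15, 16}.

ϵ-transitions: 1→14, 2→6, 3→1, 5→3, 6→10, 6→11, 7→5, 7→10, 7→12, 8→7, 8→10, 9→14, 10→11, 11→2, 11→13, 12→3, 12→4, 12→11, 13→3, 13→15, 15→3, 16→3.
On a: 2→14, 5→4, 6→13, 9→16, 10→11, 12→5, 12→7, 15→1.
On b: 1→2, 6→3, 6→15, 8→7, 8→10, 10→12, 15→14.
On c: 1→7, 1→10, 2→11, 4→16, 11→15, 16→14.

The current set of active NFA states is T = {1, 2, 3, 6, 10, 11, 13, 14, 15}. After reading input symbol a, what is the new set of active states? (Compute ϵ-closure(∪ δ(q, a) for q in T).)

2 on a → {14}.
6 on a → {13}.
10 on a → {11}.
15 on a → {1}.
No a-transition from 1, 3, 11, 13, 14.
Union after reading a: {1, 11, 13, 14}.
Now take the ϵ-closure:
From 11 via ϵ: add 2.
From 13 via ϵ: add 3, 15.
From 2 via ϵ: add 6.
From 6 via ϵ: add 10.
No new states can be added; the closed set is {1, 2, 3, 6, 10, 11, 13, 14, 15}.

{1, 2, 3, 6, 10, 11, 13, 14, 15}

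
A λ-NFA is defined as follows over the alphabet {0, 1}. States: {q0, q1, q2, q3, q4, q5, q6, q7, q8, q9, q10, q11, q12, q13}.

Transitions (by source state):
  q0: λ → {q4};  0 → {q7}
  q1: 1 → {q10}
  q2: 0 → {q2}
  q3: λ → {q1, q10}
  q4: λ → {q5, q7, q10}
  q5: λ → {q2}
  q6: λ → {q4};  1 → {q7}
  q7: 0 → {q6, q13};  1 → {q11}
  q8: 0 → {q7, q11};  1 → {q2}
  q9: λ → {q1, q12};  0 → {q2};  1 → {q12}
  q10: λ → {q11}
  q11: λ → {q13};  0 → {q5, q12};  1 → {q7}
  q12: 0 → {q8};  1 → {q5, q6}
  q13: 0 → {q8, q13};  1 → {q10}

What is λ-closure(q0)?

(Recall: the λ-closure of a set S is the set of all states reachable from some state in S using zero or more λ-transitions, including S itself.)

{q0, q2, q4, q5, q7, q10, q11, q13}

Start with {q0}.
From q0 via λ: add q4.
From q4 via λ: add q5, q7, q10.
From q5 via λ: add q2.
From q10 via λ: add q11.
From q11 via λ: add q13.
No new states can be added; the closed set is {q0, q2, q4, q5, q7, q10, q11, q13}.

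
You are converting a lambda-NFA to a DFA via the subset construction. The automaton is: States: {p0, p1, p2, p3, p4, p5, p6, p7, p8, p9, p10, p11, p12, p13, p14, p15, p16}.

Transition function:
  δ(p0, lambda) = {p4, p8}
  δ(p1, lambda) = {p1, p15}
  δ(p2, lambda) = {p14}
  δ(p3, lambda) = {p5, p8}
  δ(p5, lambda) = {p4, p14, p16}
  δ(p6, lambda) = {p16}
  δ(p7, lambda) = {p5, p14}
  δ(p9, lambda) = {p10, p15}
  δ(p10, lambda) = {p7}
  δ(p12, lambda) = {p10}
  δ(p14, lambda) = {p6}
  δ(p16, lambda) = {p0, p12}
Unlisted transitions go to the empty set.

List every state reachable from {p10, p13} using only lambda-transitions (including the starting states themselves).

{p0, p4, p5, p6, p7, p8, p10, p12, p13, p14, p16}

Start with {p10, p13}.
From p10 via lambda: add p7.
From p7 via lambda: add p5, p14.
From p5 via lambda: add p4, p16.
From p14 via lambda: add p6.
From p16 via lambda: add p0, p12.
From p0 via lambda: add p8.
No new states can be added; the closed set is {p0, p4, p5, p6, p7, p8, p10, p12, p13, p14, p16}.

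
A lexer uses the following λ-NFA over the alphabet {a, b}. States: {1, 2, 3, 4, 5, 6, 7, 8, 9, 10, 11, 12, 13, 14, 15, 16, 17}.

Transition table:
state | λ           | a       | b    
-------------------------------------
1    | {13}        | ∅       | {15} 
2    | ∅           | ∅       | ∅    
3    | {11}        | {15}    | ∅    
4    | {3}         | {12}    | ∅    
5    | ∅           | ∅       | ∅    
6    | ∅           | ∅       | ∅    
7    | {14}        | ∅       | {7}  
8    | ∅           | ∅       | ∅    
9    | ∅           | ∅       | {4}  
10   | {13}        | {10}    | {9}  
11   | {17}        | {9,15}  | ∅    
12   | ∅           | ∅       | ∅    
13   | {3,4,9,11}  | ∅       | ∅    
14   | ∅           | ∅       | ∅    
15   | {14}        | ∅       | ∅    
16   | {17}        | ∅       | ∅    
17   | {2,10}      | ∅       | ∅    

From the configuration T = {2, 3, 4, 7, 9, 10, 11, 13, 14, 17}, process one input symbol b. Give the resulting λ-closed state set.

7 on b → {7}.
9 on b → {4}.
10 on b → {9}.
No b-transition from 2, 3, 4, 11, 13, 14, 17.
Union after reading b: {4, 7, 9}.
Now take the λ-closure:
From 4 via λ: add 3.
From 7 via λ: add 14.
From 3 via λ: add 11.
From 11 via λ: add 17.
From 17 via λ: add 2, 10.
From 10 via λ: add 13.
No new states can be added; the closed set is {2, 3, 4, 7, 9, 10, 11, 13, 14, 17}.

{2, 3, 4, 7, 9, 10, 11, 13, 14, 17}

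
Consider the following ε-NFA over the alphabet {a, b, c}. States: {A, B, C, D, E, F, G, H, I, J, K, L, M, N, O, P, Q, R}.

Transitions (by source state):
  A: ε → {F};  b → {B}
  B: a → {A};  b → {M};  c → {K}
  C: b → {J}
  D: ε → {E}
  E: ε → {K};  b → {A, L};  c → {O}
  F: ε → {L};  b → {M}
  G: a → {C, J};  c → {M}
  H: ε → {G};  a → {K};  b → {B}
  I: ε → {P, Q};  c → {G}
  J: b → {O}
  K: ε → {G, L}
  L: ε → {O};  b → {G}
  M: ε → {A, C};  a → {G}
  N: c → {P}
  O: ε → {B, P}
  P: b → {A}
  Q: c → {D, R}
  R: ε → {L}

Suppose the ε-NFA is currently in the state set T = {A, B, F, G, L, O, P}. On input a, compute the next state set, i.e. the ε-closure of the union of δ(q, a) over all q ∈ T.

{A, B, C, F, J, L, O, P}

B on a → {A}.
G on a → {C, J}.
No a-transition from A, F, L, O, P.
Union after reading a: {A, C, J}.
Now take the ε-closure:
From A via ε: add F.
From F via ε: add L.
From L via ε: add O.
From O via ε: add B, P.
No new states can be added; the closed set is {A, B, C, F, J, L, O, P}.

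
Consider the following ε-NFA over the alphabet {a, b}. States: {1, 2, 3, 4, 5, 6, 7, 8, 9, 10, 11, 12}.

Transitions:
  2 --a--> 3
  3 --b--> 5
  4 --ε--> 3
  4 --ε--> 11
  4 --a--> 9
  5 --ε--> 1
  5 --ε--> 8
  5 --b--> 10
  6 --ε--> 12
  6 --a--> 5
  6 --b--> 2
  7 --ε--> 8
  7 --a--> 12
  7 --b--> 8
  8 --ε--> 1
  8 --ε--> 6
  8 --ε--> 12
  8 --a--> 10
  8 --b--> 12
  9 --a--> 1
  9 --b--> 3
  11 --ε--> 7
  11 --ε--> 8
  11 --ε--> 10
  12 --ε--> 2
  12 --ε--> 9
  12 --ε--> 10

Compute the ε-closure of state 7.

Start with {7}.
From 7 via ε: add 8.
From 8 via ε: add 1, 6, 12.
From 12 via ε: add 2, 9, 10.
No new states can be added; the closed set is {1, 2, 6, 7, 8, 9, 10, 12}.

{1, 2, 6, 7, 8, 9, 10, 12}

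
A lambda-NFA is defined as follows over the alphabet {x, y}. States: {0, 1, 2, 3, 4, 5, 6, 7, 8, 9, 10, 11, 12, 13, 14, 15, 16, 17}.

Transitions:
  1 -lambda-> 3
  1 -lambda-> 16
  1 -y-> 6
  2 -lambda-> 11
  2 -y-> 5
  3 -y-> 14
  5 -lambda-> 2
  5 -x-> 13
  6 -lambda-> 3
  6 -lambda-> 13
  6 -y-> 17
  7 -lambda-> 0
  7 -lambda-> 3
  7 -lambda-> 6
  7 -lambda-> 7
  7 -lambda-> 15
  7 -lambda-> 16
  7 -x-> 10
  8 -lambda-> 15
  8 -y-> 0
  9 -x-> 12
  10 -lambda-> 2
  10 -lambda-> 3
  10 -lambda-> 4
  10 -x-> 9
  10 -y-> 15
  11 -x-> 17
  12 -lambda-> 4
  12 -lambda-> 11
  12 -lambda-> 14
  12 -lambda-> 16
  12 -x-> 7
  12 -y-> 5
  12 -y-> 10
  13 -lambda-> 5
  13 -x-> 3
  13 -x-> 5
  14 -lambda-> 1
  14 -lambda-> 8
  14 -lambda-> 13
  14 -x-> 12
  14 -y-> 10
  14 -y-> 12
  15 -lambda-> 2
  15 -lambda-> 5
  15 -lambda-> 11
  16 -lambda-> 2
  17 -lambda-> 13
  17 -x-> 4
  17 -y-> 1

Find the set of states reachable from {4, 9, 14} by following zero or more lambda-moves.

{1, 2, 3, 4, 5, 8, 9, 11, 13, 14, 15, 16}

Start with {4, 9, 14}.
From 14 via lambda: add 1, 8, 13.
From 1 via lambda: add 3, 16.
From 8 via lambda: add 15.
From 13 via lambda: add 5.
From 5 via lambda: add 2.
From 15 via lambda: add 11.
No new states can be added; the closed set is {1, 2, 3, 4, 5, 8, 9, 11, 13, 14, 15, 16}.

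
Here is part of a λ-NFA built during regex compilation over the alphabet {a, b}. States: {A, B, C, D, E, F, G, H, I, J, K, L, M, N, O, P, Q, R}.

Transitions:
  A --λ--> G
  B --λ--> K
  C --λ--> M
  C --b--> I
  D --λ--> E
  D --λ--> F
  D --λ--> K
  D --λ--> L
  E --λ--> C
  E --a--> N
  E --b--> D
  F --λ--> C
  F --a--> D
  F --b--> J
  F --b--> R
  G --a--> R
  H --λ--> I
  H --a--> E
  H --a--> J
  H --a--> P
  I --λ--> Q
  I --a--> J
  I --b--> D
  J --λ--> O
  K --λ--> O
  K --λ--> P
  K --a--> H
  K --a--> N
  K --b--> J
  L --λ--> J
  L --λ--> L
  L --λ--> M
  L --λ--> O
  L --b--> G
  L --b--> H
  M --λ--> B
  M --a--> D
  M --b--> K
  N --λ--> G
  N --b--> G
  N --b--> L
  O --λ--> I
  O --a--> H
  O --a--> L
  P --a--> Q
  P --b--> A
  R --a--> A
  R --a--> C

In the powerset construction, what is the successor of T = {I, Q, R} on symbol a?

{A, B, C, G, I, J, K, M, O, P, Q}

I on a → {J}.
R on a → {A, C}.
No a-transition from Q.
Union after reading a: {A, C, J}.
Now take the λ-closure:
From A via λ: add G.
From C via λ: add M.
From J via λ: add O.
From M via λ: add B.
From O via λ: add I.
From B via λ: add K.
From I via λ: add Q.
From K via λ: add P.
No new states can be added; the closed set is {A, B, C, G, I, J, K, M, O, P, Q}.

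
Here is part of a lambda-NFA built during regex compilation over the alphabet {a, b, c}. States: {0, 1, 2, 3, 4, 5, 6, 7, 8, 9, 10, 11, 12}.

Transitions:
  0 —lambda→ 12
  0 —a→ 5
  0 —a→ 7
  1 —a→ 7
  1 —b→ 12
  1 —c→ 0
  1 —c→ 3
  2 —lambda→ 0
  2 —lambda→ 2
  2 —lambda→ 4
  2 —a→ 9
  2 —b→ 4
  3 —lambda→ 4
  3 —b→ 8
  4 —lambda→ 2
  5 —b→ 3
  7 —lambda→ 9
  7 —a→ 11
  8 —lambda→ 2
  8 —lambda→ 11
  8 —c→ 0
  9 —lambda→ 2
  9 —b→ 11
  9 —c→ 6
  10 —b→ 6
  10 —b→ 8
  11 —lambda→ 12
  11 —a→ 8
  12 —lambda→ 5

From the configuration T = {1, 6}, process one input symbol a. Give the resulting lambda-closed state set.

{0, 2, 4, 5, 7, 9, 12}

1 on a → {7}.
No a-transition from 6.
Union after reading a: {7}.
Now take the lambda-closure:
From 7 via lambda: add 9.
From 9 via lambda: add 2.
From 2 via lambda: add 0, 4.
From 0 via lambda: add 12.
From 12 via lambda: add 5.
No new states can be added; the closed set is {0, 2, 4, 5, 7, 9, 12}.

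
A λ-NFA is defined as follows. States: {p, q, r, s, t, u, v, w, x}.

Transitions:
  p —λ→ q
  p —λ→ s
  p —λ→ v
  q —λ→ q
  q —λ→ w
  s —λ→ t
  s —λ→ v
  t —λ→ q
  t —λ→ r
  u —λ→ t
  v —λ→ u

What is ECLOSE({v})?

{q, r, t, u, v, w}

Start with {v}.
From v via λ: add u.
From u via λ: add t.
From t via λ: add q, r.
From q via λ: add w.
No new states can be added; the closed set is {q, r, t, u, v, w}.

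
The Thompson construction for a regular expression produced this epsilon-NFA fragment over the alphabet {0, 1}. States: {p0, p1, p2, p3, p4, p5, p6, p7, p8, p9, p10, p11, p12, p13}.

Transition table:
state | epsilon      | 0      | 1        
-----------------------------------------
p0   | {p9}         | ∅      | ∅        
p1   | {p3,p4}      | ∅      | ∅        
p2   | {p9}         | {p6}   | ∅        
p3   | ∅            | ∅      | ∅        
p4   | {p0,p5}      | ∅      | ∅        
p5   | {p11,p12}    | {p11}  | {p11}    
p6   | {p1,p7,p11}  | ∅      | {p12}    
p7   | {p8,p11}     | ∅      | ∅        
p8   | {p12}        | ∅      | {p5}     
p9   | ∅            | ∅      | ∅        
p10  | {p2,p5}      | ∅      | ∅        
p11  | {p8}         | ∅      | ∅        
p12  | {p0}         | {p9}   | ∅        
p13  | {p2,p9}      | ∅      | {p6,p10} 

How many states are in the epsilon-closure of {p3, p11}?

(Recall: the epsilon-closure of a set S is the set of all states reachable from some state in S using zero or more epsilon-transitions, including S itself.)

6

Start with {p3, p11}.
From p11 via epsilon: add p8.
From p8 via epsilon: add p12.
From p12 via epsilon: add p0.
From p0 via epsilon: add p9.
epsilon-closure = {p0, p3, p8, p9, p11, p12}, which has 6 states.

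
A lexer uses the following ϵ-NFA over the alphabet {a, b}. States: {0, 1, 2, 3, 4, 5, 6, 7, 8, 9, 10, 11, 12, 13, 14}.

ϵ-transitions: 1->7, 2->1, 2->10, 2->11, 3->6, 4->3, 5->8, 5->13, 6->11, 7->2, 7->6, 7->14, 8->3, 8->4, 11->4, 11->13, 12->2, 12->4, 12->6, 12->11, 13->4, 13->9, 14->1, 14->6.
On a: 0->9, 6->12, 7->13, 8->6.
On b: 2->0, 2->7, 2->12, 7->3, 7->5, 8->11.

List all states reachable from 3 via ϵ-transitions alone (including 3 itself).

{3, 4, 6, 9, 11, 13}

Start with {3}.
From 3 via ϵ: add 6.
From 6 via ϵ: add 11.
From 11 via ϵ: add 4, 13.
From 13 via ϵ: add 9.
No new states can be added; the closed set is {3, 4, 6, 9, 11, 13}.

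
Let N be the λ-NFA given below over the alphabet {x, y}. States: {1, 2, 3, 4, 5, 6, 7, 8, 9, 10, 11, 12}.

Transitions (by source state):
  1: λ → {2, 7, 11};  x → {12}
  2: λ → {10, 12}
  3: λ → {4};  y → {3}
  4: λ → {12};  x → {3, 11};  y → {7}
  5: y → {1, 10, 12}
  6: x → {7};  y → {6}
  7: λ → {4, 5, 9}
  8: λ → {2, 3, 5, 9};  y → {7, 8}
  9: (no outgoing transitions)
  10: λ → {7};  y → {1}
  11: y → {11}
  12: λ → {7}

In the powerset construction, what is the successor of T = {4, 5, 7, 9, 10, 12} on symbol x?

4 on x → {3, 11}.
No x-transition from 5, 7, 9, 10, 12.
Union after reading x: {3, 11}.
Now take the λ-closure:
From 3 via λ: add 4.
From 4 via λ: add 12.
From 12 via λ: add 7.
From 7 via λ: add 5, 9.
No new states can be added; the closed set is {3, 4, 5, 7, 9, 11, 12}.

{3, 4, 5, 7, 9, 11, 12}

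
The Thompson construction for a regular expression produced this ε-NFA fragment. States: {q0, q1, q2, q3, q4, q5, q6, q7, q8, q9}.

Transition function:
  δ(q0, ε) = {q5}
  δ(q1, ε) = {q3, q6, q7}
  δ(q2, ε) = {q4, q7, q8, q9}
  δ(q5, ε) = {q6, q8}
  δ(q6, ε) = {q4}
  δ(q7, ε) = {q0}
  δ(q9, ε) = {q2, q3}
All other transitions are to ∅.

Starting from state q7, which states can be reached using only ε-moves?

{q0, q4, q5, q6, q7, q8}

Start with {q7}.
From q7 via ε: add q0.
From q0 via ε: add q5.
From q5 via ε: add q6, q8.
From q6 via ε: add q4.
No new states can be added; the closed set is {q0, q4, q5, q6, q7, q8}.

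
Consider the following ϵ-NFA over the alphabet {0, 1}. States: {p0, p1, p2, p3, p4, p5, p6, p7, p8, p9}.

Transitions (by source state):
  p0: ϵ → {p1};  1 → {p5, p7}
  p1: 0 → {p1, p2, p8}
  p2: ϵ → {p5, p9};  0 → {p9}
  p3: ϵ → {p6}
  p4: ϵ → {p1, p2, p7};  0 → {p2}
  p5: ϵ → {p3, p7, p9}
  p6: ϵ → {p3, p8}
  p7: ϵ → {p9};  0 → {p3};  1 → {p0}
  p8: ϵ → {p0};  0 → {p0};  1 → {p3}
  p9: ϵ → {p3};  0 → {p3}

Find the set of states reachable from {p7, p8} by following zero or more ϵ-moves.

Start with {p7, p8}.
From p7 via ϵ: add p9.
From p8 via ϵ: add p0.
From p0 via ϵ: add p1.
From p9 via ϵ: add p3.
From p3 via ϵ: add p6.
No new states can be added; the closed set is {p0, p1, p3, p6, p7, p8, p9}.

{p0, p1, p3, p6, p7, p8, p9}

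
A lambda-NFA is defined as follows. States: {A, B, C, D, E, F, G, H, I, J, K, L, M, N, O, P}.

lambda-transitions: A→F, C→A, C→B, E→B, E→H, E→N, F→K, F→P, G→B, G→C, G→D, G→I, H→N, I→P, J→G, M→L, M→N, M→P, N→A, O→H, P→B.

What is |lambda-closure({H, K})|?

7

Start with {H, K}.
From H via lambda: add N.
From N via lambda: add A.
From A via lambda: add F.
From F via lambda: add P.
From P via lambda: add B.
lambda-closure = {A, B, F, H, K, N, P}, which has 7 states.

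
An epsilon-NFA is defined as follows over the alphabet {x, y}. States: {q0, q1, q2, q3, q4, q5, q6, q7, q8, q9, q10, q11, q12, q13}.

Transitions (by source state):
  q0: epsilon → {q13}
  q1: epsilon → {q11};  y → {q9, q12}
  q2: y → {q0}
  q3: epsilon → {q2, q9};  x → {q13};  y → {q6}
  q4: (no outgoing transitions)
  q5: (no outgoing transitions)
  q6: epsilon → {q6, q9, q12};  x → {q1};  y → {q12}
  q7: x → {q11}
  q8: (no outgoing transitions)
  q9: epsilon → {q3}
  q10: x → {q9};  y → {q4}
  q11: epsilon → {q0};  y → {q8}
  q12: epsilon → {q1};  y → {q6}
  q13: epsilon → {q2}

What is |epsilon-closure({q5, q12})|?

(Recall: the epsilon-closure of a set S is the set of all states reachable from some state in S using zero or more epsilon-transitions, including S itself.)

7

Start with {q5, q12}.
From q12 via epsilon: add q1.
From q1 via epsilon: add q11.
From q11 via epsilon: add q0.
From q0 via epsilon: add q13.
From q13 via epsilon: add q2.
epsilon-closure = {q0, q1, q2, q5, q11, q12, q13}, which has 7 states.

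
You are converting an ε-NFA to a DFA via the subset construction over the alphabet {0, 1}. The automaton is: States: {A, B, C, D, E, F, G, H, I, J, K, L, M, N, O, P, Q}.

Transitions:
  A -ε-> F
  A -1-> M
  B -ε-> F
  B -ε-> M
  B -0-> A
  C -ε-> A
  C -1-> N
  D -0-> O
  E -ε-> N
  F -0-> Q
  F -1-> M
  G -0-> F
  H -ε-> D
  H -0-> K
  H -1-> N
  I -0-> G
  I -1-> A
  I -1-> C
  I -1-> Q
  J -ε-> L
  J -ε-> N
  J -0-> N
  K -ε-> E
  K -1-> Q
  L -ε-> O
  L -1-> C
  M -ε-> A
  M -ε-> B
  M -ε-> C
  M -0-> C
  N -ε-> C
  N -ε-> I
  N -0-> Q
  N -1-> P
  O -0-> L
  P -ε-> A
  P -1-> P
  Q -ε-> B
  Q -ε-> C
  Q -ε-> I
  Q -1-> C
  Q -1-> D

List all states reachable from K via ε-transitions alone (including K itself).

{A, C, E, F, I, K, N}

Start with {K}.
From K via ε: add E.
From E via ε: add N.
From N via ε: add C, I.
From C via ε: add A.
From A via ε: add F.
No new states can be added; the closed set is {A, C, E, F, I, K, N}.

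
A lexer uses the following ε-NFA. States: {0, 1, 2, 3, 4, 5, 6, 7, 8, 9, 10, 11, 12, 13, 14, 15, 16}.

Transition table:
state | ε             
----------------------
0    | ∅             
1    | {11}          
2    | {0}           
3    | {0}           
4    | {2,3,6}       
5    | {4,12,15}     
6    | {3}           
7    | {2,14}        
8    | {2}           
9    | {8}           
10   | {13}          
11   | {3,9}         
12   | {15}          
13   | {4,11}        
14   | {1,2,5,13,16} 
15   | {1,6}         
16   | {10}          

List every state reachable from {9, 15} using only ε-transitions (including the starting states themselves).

{0, 1, 2, 3, 6, 8, 9, 11, 15}

Start with {9, 15}.
From 9 via ε: add 8.
From 15 via ε: add 1, 6.
From 1 via ε: add 11.
From 6 via ε: add 3.
From 8 via ε: add 2.
From 2 via ε: add 0.
No new states can be added; the closed set is {0, 1, 2, 3, 6, 8, 9, 11, 15}.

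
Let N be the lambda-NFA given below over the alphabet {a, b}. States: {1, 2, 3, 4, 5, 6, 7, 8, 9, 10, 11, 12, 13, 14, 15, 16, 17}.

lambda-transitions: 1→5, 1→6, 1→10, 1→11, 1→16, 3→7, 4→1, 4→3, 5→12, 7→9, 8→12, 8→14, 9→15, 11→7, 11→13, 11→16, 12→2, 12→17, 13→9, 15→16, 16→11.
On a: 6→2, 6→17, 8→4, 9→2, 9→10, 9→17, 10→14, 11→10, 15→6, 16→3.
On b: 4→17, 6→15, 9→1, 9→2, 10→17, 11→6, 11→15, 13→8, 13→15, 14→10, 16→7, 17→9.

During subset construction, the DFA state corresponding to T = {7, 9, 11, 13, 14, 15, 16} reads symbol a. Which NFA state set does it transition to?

{2, 3, 6, 7, 9, 10, 11, 13, 15, 16, 17}

9 on a → {2, 10, 17}.
11 on a → {10}.
15 on a → {6}.
16 on a → {3}.
No a-transition from 7, 13, 14.
Union after reading a: {2, 3, 6, 10, 17}.
Now take the lambda-closure:
From 3 via lambda: add 7.
From 7 via lambda: add 9.
From 9 via lambda: add 15.
From 15 via lambda: add 16.
From 16 via lambda: add 11.
From 11 via lambda: add 13.
No new states can be added; the closed set is {2, 3, 6, 7, 9, 10, 11, 13, 15, 16, 17}.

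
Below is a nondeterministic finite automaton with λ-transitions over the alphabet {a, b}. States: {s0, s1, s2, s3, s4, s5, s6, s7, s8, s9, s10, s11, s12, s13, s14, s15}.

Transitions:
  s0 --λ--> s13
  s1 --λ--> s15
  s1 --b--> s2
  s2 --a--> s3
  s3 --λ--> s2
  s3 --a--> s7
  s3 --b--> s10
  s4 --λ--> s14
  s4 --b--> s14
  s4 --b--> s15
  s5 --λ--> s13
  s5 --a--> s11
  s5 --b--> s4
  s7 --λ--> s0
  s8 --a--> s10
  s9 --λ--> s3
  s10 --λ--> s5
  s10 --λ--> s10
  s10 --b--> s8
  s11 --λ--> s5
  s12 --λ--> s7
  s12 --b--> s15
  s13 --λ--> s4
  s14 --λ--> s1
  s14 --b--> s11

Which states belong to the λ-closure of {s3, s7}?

{s0, s1, s2, s3, s4, s7, s13, s14, s15}

Start with {s3, s7}.
From s3 via λ: add s2.
From s7 via λ: add s0.
From s0 via λ: add s13.
From s13 via λ: add s4.
From s4 via λ: add s14.
From s14 via λ: add s1.
From s1 via λ: add s15.
No new states can be added; the closed set is {s0, s1, s2, s3, s4, s7, s13, s14, s15}.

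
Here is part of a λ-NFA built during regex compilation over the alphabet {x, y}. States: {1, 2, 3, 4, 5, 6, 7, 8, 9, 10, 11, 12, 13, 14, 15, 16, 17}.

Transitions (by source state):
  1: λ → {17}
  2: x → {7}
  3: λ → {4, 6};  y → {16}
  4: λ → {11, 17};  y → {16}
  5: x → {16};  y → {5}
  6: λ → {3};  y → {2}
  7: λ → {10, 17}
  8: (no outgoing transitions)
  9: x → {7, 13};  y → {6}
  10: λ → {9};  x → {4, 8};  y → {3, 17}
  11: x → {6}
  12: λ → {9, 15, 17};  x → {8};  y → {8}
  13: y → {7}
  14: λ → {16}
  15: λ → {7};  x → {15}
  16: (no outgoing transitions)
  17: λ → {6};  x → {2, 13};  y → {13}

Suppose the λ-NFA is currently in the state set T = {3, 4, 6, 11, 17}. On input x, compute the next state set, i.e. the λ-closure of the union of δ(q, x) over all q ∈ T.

{2, 3, 4, 6, 11, 13, 17}

11 on x → {6}.
17 on x → {2, 13}.
No x-transition from 3, 4, 6.
Union after reading x: {2, 6, 13}.
Now take the λ-closure:
From 6 via λ: add 3.
From 3 via λ: add 4.
From 4 via λ: add 11, 17.
No new states can be added; the closed set is {2, 3, 4, 6, 11, 13, 17}.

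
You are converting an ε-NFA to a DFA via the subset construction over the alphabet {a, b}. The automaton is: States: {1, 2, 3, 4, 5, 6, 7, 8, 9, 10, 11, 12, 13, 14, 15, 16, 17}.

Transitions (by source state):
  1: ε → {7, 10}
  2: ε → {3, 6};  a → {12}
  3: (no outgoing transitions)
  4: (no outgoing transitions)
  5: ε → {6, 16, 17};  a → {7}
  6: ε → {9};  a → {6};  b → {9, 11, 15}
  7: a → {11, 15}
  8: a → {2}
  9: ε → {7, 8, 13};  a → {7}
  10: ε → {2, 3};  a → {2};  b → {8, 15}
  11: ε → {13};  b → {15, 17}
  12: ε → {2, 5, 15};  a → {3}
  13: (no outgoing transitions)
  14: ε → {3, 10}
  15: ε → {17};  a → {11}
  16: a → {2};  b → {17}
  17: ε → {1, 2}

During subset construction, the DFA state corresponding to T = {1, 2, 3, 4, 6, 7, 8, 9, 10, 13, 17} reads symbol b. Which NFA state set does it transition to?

6 on b → {9, 11, 15}.
10 on b → {8, 15}.
No b-transition from 1, 2, 3, 4, 7, 8, 9, 13, 17.
Union after reading b: {8, 9, 11, 15}.
Now take the ε-closure:
From 9 via ε: add 7, 13.
From 15 via ε: add 17.
From 17 via ε: add 1, 2.
From 1 via ε: add 10.
From 2 via ε: add 3, 6.
No new states can be added; the closed set is {1, 2, 3, 6, 7, 8, 9, 10, 11, 13, 15, 17}.

{1, 2, 3, 6, 7, 8, 9, 10, 11, 13, 15, 17}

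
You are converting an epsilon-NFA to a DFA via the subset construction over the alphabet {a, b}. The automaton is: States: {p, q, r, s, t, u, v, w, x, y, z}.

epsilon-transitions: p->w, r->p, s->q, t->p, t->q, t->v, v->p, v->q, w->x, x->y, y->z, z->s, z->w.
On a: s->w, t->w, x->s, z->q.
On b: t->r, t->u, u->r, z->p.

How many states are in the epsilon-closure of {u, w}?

7

Start with {u, w}.
From w via epsilon: add x.
From x via epsilon: add y.
From y via epsilon: add z.
From z via epsilon: add s.
From s via epsilon: add q.
epsilon-closure = {q, s, u, w, x, y, z}, which has 7 states.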